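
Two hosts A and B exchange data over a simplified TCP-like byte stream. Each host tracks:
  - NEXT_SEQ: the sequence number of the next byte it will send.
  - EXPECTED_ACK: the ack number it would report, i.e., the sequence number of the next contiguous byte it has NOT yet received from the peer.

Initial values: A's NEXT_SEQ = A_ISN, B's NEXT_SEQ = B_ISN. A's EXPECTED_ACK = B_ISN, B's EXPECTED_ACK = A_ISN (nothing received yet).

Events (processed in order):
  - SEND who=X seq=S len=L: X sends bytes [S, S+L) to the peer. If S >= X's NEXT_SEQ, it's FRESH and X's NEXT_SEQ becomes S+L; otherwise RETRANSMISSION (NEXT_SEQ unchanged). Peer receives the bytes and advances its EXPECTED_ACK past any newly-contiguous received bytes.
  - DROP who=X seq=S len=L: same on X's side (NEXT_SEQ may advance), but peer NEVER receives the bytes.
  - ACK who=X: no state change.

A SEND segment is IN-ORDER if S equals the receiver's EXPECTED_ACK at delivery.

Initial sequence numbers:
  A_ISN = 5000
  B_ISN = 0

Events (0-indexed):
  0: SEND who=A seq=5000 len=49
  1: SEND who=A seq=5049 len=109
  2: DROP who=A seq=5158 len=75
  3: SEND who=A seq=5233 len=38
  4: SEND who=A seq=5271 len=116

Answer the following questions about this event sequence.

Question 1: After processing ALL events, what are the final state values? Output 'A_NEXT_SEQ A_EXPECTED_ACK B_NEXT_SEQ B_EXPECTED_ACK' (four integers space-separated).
Answer: 5387 0 0 5158

Derivation:
After event 0: A_seq=5049 A_ack=0 B_seq=0 B_ack=5049
After event 1: A_seq=5158 A_ack=0 B_seq=0 B_ack=5158
After event 2: A_seq=5233 A_ack=0 B_seq=0 B_ack=5158
After event 3: A_seq=5271 A_ack=0 B_seq=0 B_ack=5158
After event 4: A_seq=5387 A_ack=0 B_seq=0 B_ack=5158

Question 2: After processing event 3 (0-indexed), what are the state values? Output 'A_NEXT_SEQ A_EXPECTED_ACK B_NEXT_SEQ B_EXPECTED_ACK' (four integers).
After event 0: A_seq=5049 A_ack=0 B_seq=0 B_ack=5049
After event 1: A_seq=5158 A_ack=0 B_seq=0 B_ack=5158
After event 2: A_seq=5233 A_ack=0 B_seq=0 B_ack=5158
After event 3: A_seq=5271 A_ack=0 B_seq=0 B_ack=5158

5271 0 0 5158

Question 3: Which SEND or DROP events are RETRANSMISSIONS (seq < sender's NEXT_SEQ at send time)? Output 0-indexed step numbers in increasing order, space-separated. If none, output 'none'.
Answer: none

Derivation:
Step 0: SEND seq=5000 -> fresh
Step 1: SEND seq=5049 -> fresh
Step 2: DROP seq=5158 -> fresh
Step 3: SEND seq=5233 -> fresh
Step 4: SEND seq=5271 -> fresh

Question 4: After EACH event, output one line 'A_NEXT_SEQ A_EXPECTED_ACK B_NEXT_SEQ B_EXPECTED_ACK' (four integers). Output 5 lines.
5049 0 0 5049
5158 0 0 5158
5233 0 0 5158
5271 0 0 5158
5387 0 0 5158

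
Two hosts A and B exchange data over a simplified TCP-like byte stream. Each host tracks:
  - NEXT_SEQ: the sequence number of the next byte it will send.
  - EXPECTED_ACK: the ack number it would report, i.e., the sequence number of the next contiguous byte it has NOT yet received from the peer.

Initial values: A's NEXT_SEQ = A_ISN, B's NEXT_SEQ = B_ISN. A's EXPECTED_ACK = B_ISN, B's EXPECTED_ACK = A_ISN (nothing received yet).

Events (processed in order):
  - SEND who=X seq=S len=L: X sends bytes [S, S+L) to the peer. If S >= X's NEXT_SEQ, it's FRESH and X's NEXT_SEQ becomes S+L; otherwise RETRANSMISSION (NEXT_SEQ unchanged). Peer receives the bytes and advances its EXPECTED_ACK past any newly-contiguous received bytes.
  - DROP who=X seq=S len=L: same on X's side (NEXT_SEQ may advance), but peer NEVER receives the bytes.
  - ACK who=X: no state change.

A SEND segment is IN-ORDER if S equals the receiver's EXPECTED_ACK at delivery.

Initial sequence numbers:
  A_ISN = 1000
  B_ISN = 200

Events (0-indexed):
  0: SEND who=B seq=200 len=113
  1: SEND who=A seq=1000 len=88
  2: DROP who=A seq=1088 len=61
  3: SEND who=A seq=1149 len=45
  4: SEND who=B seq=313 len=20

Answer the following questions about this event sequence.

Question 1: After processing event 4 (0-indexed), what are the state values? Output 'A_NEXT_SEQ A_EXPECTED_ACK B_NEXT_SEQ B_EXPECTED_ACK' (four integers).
After event 0: A_seq=1000 A_ack=313 B_seq=313 B_ack=1000
After event 1: A_seq=1088 A_ack=313 B_seq=313 B_ack=1088
After event 2: A_seq=1149 A_ack=313 B_seq=313 B_ack=1088
After event 3: A_seq=1194 A_ack=313 B_seq=313 B_ack=1088
After event 4: A_seq=1194 A_ack=333 B_seq=333 B_ack=1088

1194 333 333 1088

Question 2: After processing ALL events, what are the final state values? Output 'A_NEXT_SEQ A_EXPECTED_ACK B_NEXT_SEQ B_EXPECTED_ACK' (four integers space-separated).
Answer: 1194 333 333 1088

Derivation:
After event 0: A_seq=1000 A_ack=313 B_seq=313 B_ack=1000
After event 1: A_seq=1088 A_ack=313 B_seq=313 B_ack=1088
After event 2: A_seq=1149 A_ack=313 B_seq=313 B_ack=1088
After event 3: A_seq=1194 A_ack=313 B_seq=313 B_ack=1088
After event 4: A_seq=1194 A_ack=333 B_seq=333 B_ack=1088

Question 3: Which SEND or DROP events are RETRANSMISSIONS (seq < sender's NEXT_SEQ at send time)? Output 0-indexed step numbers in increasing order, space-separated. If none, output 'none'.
Step 0: SEND seq=200 -> fresh
Step 1: SEND seq=1000 -> fresh
Step 2: DROP seq=1088 -> fresh
Step 3: SEND seq=1149 -> fresh
Step 4: SEND seq=313 -> fresh

Answer: none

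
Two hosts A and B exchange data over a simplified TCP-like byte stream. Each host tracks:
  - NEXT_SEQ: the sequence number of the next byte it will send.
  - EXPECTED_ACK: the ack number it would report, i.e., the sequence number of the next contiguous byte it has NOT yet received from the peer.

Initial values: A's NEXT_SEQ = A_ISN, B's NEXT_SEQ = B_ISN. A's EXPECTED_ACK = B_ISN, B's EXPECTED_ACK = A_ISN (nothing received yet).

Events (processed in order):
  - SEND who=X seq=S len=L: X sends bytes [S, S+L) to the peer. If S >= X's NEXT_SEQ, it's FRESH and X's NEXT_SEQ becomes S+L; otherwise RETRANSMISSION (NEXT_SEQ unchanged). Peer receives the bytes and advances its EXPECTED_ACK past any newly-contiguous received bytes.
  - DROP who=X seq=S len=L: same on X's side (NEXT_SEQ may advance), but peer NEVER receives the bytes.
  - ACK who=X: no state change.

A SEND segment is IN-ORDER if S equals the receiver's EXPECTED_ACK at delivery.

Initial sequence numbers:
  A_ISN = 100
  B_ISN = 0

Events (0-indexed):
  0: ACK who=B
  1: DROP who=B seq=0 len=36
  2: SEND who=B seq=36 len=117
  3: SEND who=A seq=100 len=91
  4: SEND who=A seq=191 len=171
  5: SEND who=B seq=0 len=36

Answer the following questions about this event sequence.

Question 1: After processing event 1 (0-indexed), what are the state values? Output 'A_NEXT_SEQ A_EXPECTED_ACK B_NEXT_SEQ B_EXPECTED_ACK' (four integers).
After event 0: A_seq=100 A_ack=0 B_seq=0 B_ack=100
After event 1: A_seq=100 A_ack=0 B_seq=36 B_ack=100

100 0 36 100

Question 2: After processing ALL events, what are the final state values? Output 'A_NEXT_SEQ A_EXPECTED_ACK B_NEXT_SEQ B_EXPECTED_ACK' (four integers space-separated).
After event 0: A_seq=100 A_ack=0 B_seq=0 B_ack=100
After event 1: A_seq=100 A_ack=0 B_seq=36 B_ack=100
After event 2: A_seq=100 A_ack=0 B_seq=153 B_ack=100
After event 3: A_seq=191 A_ack=0 B_seq=153 B_ack=191
After event 4: A_seq=362 A_ack=0 B_seq=153 B_ack=362
After event 5: A_seq=362 A_ack=153 B_seq=153 B_ack=362

Answer: 362 153 153 362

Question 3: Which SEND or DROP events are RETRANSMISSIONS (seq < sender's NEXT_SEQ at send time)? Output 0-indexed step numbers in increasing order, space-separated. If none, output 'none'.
Step 1: DROP seq=0 -> fresh
Step 2: SEND seq=36 -> fresh
Step 3: SEND seq=100 -> fresh
Step 4: SEND seq=191 -> fresh
Step 5: SEND seq=0 -> retransmit

Answer: 5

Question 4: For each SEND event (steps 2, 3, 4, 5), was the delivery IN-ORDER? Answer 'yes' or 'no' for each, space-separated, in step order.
Step 2: SEND seq=36 -> out-of-order
Step 3: SEND seq=100 -> in-order
Step 4: SEND seq=191 -> in-order
Step 5: SEND seq=0 -> in-order

Answer: no yes yes yes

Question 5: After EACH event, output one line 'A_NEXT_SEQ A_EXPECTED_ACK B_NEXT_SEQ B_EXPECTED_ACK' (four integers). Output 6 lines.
100 0 0 100
100 0 36 100
100 0 153 100
191 0 153 191
362 0 153 362
362 153 153 362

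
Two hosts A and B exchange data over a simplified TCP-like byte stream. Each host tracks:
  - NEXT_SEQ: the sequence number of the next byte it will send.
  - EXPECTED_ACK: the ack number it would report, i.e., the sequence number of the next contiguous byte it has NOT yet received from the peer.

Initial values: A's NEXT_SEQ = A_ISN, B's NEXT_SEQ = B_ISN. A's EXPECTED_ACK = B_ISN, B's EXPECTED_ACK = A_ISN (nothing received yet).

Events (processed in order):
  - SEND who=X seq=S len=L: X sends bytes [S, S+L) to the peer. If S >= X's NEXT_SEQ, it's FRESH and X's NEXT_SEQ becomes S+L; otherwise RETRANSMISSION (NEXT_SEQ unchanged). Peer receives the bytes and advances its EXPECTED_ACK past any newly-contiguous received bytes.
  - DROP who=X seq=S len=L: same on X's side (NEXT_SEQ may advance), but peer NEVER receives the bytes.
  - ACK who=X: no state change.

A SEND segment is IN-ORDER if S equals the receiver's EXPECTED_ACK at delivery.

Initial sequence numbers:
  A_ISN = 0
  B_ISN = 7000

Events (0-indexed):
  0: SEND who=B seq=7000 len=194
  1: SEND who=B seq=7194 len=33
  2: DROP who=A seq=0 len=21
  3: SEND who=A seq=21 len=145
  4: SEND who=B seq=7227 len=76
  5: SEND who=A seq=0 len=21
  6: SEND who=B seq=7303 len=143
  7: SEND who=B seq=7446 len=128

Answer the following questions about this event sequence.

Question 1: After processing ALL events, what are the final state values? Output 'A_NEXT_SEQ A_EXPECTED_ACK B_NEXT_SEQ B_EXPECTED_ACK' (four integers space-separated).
Answer: 166 7574 7574 166

Derivation:
After event 0: A_seq=0 A_ack=7194 B_seq=7194 B_ack=0
After event 1: A_seq=0 A_ack=7227 B_seq=7227 B_ack=0
After event 2: A_seq=21 A_ack=7227 B_seq=7227 B_ack=0
After event 3: A_seq=166 A_ack=7227 B_seq=7227 B_ack=0
After event 4: A_seq=166 A_ack=7303 B_seq=7303 B_ack=0
After event 5: A_seq=166 A_ack=7303 B_seq=7303 B_ack=166
After event 6: A_seq=166 A_ack=7446 B_seq=7446 B_ack=166
After event 7: A_seq=166 A_ack=7574 B_seq=7574 B_ack=166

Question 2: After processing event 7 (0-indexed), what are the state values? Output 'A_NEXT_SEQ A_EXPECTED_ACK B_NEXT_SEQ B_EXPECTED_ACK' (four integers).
After event 0: A_seq=0 A_ack=7194 B_seq=7194 B_ack=0
After event 1: A_seq=0 A_ack=7227 B_seq=7227 B_ack=0
After event 2: A_seq=21 A_ack=7227 B_seq=7227 B_ack=0
After event 3: A_seq=166 A_ack=7227 B_seq=7227 B_ack=0
After event 4: A_seq=166 A_ack=7303 B_seq=7303 B_ack=0
After event 5: A_seq=166 A_ack=7303 B_seq=7303 B_ack=166
After event 6: A_seq=166 A_ack=7446 B_seq=7446 B_ack=166
After event 7: A_seq=166 A_ack=7574 B_seq=7574 B_ack=166

166 7574 7574 166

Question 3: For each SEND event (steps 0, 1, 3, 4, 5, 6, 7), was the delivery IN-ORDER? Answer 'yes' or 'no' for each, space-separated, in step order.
Answer: yes yes no yes yes yes yes

Derivation:
Step 0: SEND seq=7000 -> in-order
Step 1: SEND seq=7194 -> in-order
Step 3: SEND seq=21 -> out-of-order
Step 4: SEND seq=7227 -> in-order
Step 5: SEND seq=0 -> in-order
Step 6: SEND seq=7303 -> in-order
Step 7: SEND seq=7446 -> in-order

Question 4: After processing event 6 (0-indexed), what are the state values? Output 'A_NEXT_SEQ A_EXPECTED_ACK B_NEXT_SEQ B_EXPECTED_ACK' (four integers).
After event 0: A_seq=0 A_ack=7194 B_seq=7194 B_ack=0
After event 1: A_seq=0 A_ack=7227 B_seq=7227 B_ack=0
After event 2: A_seq=21 A_ack=7227 B_seq=7227 B_ack=0
After event 3: A_seq=166 A_ack=7227 B_seq=7227 B_ack=0
After event 4: A_seq=166 A_ack=7303 B_seq=7303 B_ack=0
After event 5: A_seq=166 A_ack=7303 B_seq=7303 B_ack=166
After event 6: A_seq=166 A_ack=7446 B_seq=7446 B_ack=166

166 7446 7446 166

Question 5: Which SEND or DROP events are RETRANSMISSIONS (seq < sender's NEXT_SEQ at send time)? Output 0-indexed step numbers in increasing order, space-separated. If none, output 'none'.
Step 0: SEND seq=7000 -> fresh
Step 1: SEND seq=7194 -> fresh
Step 2: DROP seq=0 -> fresh
Step 3: SEND seq=21 -> fresh
Step 4: SEND seq=7227 -> fresh
Step 5: SEND seq=0 -> retransmit
Step 6: SEND seq=7303 -> fresh
Step 7: SEND seq=7446 -> fresh

Answer: 5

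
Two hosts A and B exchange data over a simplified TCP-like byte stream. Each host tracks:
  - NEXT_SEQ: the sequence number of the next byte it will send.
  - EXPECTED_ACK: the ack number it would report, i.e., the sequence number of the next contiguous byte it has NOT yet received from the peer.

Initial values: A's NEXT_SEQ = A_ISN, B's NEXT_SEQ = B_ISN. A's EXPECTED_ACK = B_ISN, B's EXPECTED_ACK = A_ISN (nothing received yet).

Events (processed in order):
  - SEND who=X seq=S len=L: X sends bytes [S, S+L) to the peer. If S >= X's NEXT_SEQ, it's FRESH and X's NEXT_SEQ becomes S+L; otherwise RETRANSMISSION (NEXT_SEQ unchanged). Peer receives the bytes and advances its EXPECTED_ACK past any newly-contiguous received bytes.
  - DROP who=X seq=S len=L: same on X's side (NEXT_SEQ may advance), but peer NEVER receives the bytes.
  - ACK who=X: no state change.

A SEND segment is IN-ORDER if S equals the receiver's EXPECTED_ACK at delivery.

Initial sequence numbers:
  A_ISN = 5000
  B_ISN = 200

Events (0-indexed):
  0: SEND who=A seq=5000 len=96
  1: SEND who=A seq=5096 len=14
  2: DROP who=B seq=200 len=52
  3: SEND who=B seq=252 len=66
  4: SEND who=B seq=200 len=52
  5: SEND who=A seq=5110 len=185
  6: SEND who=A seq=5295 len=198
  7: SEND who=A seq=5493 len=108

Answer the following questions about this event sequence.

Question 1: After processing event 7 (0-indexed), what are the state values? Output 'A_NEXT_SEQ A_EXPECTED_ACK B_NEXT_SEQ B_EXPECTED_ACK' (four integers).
After event 0: A_seq=5096 A_ack=200 B_seq=200 B_ack=5096
After event 1: A_seq=5110 A_ack=200 B_seq=200 B_ack=5110
After event 2: A_seq=5110 A_ack=200 B_seq=252 B_ack=5110
After event 3: A_seq=5110 A_ack=200 B_seq=318 B_ack=5110
After event 4: A_seq=5110 A_ack=318 B_seq=318 B_ack=5110
After event 5: A_seq=5295 A_ack=318 B_seq=318 B_ack=5295
After event 6: A_seq=5493 A_ack=318 B_seq=318 B_ack=5493
After event 7: A_seq=5601 A_ack=318 B_seq=318 B_ack=5601

5601 318 318 5601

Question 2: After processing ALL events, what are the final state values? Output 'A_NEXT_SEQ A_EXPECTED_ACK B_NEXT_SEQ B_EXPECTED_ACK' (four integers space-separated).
After event 0: A_seq=5096 A_ack=200 B_seq=200 B_ack=5096
After event 1: A_seq=5110 A_ack=200 B_seq=200 B_ack=5110
After event 2: A_seq=5110 A_ack=200 B_seq=252 B_ack=5110
After event 3: A_seq=5110 A_ack=200 B_seq=318 B_ack=5110
After event 4: A_seq=5110 A_ack=318 B_seq=318 B_ack=5110
After event 5: A_seq=5295 A_ack=318 B_seq=318 B_ack=5295
After event 6: A_seq=5493 A_ack=318 B_seq=318 B_ack=5493
After event 7: A_seq=5601 A_ack=318 B_seq=318 B_ack=5601

Answer: 5601 318 318 5601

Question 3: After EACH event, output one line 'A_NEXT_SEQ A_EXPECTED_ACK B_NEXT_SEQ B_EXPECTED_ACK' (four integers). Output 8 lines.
5096 200 200 5096
5110 200 200 5110
5110 200 252 5110
5110 200 318 5110
5110 318 318 5110
5295 318 318 5295
5493 318 318 5493
5601 318 318 5601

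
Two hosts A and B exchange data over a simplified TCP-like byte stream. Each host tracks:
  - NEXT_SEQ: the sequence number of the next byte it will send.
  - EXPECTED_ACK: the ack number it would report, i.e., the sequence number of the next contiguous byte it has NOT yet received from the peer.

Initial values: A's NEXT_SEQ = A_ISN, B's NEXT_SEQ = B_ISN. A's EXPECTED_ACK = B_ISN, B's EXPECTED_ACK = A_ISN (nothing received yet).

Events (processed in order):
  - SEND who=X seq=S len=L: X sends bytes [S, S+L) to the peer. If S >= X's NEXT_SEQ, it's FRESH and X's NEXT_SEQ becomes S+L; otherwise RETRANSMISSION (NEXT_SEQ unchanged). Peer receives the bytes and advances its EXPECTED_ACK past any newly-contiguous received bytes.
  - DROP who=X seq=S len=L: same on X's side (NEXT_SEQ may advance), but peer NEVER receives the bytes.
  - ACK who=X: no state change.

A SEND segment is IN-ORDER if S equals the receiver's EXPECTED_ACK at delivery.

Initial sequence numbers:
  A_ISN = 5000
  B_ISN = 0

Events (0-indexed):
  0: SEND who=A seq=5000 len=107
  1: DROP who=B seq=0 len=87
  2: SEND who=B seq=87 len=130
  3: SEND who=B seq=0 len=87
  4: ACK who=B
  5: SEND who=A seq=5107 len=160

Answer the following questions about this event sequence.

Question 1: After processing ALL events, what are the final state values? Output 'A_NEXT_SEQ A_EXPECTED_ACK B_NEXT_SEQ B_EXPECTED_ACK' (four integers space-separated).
Answer: 5267 217 217 5267

Derivation:
After event 0: A_seq=5107 A_ack=0 B_seq=0 B_ack=5107
After event 1: A_seq=5107 A_ack=0 B_seq=87 B_ack=5107
After event 2: A_seq=5107 A_ack=0 B_seq=217 B_ack=5107
After event 3: A_seq=5107 A_ack=217 B_seq=217 B_ack=5107
After event 4: A_seq=5107 A_ack=217 B_seq=217 B_ack=5107
After event 5: A_seq=5267 A_ack=217 B_seq=217 B_ack=5267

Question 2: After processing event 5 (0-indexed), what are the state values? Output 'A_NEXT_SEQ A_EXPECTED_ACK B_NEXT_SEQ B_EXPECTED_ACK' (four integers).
After event 0: A_seq=5107 A_ack=0 B_seq=0 B_ack=5107
After event 1: A_seq=5107 A_ack=0 B_seq=87 B_ack=5107
After event 2: A_seq=5107 A_ack=0 B_seq=217 B_ack=5107
After event 3: A_seq=5107 A_ack=217 B_seq=217 B_ack=5107
After event 4: A_seq=5107 A_ack=217 B_seq=217 B_ack=5107
After event 5: A_seq=5267 A_ack=217 B_seq=217 B_ack=5267

5267 217 217 5267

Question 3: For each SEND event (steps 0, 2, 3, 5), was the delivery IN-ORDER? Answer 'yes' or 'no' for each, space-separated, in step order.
Answer: yes no yes yes

Derivation:
Step 0: SEND seq=5000 -> in-order
Step 2: SEND seq=87 -> out-of-order
Step 3: SEND seq=0 -> in-order
Step 5: SEND seq=5107 -> in-order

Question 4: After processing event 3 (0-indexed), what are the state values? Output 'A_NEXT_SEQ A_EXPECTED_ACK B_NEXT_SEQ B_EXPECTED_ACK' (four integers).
After event 0: A_seq=5107 A_ack=0 B_seq=0 B_ack=5107
After event 1: A_seq=5107 A_ack=0 B_seq=87 B_ack=5107
After event 2: A_seq=5107 A_ack=0 B_seq=217 B_ack=5107
After event 3: A_seq=5107 A_ack=217 B_seq=217 B_ack=5107

5107 217 217 5107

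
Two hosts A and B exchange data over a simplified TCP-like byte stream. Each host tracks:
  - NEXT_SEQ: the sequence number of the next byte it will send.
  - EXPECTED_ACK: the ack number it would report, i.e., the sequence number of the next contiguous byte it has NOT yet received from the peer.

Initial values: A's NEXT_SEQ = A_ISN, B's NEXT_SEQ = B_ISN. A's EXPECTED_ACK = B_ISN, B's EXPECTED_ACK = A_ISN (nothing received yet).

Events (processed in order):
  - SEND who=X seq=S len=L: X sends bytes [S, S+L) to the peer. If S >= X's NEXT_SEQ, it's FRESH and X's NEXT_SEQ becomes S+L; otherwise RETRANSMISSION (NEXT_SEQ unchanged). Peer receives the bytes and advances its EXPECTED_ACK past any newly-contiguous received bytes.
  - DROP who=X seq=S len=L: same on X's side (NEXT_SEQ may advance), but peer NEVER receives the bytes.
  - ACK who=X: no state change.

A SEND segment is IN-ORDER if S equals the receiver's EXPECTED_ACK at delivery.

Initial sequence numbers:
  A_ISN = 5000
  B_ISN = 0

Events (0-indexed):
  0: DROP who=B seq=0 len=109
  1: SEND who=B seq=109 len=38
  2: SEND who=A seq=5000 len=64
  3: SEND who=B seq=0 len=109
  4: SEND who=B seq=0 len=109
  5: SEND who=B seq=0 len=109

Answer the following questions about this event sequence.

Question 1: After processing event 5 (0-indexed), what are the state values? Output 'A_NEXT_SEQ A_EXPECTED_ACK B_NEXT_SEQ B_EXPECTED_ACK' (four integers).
After event 0: A_seq=5000 A_ack=0 B_seq=109 B_ack=5000
After event 1: A_seq=5000 A_ack=0 B_seq=147 B_ack=5000
After event 2: A_seq=5064 A_ack=0 B_seq=147 B_ack=5064
After event 3: A_seq=5064 A_ack=147 B_seq=147 B_ack=5064
After event 4: A_seq=5064 A_ack=147 B_seq=147 B_ack=5064
After event 5: A_seq=5064 A_ack=147 B_seq=147 B_ack=5064

5064 147 147 5064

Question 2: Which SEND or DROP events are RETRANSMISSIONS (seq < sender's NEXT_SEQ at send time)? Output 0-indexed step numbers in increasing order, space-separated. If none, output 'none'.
Answer: 3 4 5

Derivation:
Step 0: DROP seq=0 -> fresh
Step 1: SEND seq=109 -> fresh
Step 2: SEND seq=5000 -> fresh
Step 3: SEND seq=0 -> retransmit
Step 4: SEND seq=0 -> retransmit
Step 5: SEND seq=0 -> retransmit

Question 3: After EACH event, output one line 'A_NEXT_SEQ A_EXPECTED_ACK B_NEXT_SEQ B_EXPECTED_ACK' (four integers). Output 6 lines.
5000 0 109 5000
5000 0 147 5000
5064 0 147 5064
5064 147 147 5064
5064 147 147 5064
5064 147 147 5064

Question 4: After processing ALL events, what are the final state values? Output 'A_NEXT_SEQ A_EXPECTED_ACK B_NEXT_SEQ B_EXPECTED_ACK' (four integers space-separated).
Answer: 5064 147 147 5064

Derivation:
After event 0: A_seq=5000 A_ack=0 B_seq=109 B_ack=5000
After event 1: A_seq=5000 A_ack=0 B_seq=147 B_ack=5000
After event 2: A_seq=5064 A_ack=0 B_seq=147 B_ack=5064
After event 3: A_seq=5064 A_ack=147 B_seq=147 B_ack=5064
After event 4: A_seq=5064 A_ack=147 B_seq=147 B_ack=5064
After event 5: A_seq=5064 A_ack=147 B_seq=147 B_ack=5064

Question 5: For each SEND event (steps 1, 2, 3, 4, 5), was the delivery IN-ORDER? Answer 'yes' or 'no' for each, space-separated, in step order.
Step 1: SEND seq=109 -> out-of-order
Step 2: SEND seq=5000 -> in-order
Step 3: SEND seq=0 -> in-order
Step 4: SEND seq=0 -> out-of-order
Step 5: SEND seq=0 -> out-of-order

Answer: no yes yes no no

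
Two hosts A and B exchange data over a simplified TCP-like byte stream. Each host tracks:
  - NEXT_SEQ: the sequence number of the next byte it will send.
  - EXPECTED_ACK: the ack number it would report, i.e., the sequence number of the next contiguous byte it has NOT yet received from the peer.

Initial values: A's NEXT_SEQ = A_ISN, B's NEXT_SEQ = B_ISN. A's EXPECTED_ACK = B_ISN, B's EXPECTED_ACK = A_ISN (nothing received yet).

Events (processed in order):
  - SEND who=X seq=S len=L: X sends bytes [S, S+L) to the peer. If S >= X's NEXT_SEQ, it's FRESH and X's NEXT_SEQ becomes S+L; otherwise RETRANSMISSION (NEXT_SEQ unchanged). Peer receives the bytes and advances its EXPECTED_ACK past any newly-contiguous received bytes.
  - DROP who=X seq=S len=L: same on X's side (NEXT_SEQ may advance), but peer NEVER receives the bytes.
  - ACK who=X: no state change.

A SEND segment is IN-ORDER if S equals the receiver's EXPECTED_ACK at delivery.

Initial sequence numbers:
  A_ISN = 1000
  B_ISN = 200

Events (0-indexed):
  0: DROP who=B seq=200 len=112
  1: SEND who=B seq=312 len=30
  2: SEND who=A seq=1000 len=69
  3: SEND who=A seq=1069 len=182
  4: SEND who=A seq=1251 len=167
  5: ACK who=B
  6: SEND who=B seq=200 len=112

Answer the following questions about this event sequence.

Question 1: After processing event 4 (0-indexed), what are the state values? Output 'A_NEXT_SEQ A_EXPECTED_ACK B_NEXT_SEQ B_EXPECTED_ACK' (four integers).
After event 0: A_seq=1000 A_ack=200 B_seq=312 B_ack=1000
After event 1: A_seq=1000 A_ack=200 B_seq=342 B_ack=1000
After event 2: A_seq=1069 A_ack=200 B_seq=342 B_ack=1069
After event 3: A_seq=1251 A_ack=200 B_seq=342 B_ack=1251
After event 4: A_seq=1418 A_ack=200 B_seq=342 B_ack=1418

1418 200 342 1418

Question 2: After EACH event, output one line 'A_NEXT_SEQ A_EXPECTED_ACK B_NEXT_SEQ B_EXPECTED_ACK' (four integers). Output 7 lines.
1000 200 312 1000
1000 200 342 1000
1069 200 342 1069
1251 200 342 1251
1418 200 342 1418
1418 200 342 1418
1418 342 342 1418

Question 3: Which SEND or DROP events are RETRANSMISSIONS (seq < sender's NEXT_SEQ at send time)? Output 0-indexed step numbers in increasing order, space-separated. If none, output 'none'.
Answer: 6

Derivation:
Step 0: DROP seq=200 -> fresh
Step 1: SEND seq=312 -> fresh
Step 2: SEND seq=1000 -> fresh
Step 3: SEND seq=1069 -> fresh
Step 4: SEND seq=1251 -> fresh
Step 6: SEND seq=200 -> retransmit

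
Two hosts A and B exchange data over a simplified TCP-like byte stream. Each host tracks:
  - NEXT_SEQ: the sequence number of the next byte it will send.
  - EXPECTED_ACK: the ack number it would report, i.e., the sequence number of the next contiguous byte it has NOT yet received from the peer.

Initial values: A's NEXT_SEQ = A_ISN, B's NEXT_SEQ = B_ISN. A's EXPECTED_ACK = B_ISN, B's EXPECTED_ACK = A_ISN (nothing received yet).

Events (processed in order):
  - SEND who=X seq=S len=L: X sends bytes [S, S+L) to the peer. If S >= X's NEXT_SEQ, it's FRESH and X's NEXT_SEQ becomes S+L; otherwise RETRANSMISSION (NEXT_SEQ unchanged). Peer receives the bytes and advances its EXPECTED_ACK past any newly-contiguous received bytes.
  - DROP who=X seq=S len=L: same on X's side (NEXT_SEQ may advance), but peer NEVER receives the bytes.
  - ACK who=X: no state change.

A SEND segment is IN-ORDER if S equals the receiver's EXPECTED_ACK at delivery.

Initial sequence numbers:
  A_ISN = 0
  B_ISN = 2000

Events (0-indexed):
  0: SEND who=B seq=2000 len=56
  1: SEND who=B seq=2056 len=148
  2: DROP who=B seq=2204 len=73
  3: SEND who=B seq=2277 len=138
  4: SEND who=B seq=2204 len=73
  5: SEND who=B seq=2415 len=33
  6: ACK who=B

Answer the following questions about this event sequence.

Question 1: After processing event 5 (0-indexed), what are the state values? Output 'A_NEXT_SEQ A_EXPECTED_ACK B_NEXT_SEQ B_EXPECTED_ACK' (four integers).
After event 0: A_seq=0 A_ack=2056 B_seq=2056 B_ack=0
After event 1: A_seq=0 A_ack=2204 B_seq=2204 B_ack=0
After event 2: A_seq=0 A_ack=2204 B_seq=2277 B_ack=0
After event 3: A_seq=0 A_ack=2204 B_seq=2415 B_ack=0
After event 4: A_seq=0 A_ack=2415 B_seq=2415 B_ack=0
After event 5: A_seq=0 A_ack=2448 B_seq=2448 B_ack=0

0 2448 2448 0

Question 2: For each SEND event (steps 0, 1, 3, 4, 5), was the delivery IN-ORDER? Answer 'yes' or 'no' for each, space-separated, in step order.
Answer: yes yes no yes yes

Derivation:
Step 0: SEND seq=2000 -> in-order
Step 1: SEND seq=2056 -> in-order
Step 3: SEND seq=2277 -> out-of-order
Step 4: SEND seq=2204 -> in-order
Step 5: SEND seq=2415 -> in-order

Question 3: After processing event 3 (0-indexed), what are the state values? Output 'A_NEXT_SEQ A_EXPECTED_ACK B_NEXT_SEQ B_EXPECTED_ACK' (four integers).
After event 0: A_seq=0 A_ack=2056 B_seq=2056 B_ack=0
After event 1: A_seq=0 A_ack=2204 B_seq=2204 B_ack=0
After event 2: A_seq=0 A_ack=2204 B_seq=2277 B_ack=0
After event 3: A_seq=0 A_ack=2204 B_seq=2415 B_ack=0

0 2204 2415 0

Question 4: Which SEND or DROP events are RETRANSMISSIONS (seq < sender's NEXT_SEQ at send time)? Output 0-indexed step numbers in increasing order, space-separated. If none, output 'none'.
Answer: 4

Derivation:
Step 0: SEND seq=2000 -> fresh
Step 1: SEND seq=2056 -> fresh
Step 2: DROP seq=2204 -> fresh
Step 3: SEND seq=2277 -> fresh
Step 4: SEND seq=2204 -> retransmit
Step 5: SEND seq=2415 -> fresh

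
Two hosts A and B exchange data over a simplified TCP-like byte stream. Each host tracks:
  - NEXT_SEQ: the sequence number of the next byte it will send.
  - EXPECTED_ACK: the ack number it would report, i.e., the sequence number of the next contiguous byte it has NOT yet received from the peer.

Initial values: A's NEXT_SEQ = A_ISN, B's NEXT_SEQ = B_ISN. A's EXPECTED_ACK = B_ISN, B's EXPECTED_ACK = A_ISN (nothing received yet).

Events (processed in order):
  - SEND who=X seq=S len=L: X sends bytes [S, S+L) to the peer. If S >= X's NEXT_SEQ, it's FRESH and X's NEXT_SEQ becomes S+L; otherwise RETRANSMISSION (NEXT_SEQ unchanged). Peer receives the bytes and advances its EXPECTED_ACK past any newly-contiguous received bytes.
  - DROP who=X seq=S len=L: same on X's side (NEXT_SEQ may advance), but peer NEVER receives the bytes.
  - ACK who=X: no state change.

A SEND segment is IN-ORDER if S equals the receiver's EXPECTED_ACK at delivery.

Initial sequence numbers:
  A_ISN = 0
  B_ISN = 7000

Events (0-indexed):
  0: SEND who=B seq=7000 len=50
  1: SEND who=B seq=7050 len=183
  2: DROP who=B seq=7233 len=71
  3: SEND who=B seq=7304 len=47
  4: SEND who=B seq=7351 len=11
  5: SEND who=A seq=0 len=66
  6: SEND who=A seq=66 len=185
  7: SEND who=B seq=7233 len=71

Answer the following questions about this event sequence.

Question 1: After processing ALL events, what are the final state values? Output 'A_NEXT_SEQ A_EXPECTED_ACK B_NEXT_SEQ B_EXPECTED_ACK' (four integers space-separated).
After event 0: A_seq=0 A_ack=7050 B_seq=7050 B_ack=0
After event 1: A_seq=0 A_ack=7233 B_seq=7233 B_ack=0
After event 2: A_seq=0 A_ack=7233 B_seq=7304 B_ack=0
After event 3: A_seq=0 A_ack=7233 B_seq=7351 B_ack=0
After event 4: A_seq=0 A_ack=7233 B_seq=7362 B_ack=0
After event 5: A_seq=66 A_ack=7233 B_seq=7362 B_ack=66
After event 6: A_seq=251 A_ack=7233 B_seq=7362 B_ack=251
After event 7: A_seq=251 A_ack=7362 B_seq=7362 B_ack=251

Answer: 251 7362 7362 251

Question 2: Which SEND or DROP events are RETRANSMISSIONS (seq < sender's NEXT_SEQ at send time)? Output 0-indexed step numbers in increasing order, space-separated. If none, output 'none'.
Answer: 7

Derivation:
Step 0: SEND seq=7000 -> fresh
Step 1: SEND seq=7050 -> fresh
Step 2: DROP seq=7233 -> fresh
Step 3: SEND seq=7304 -> fresh
Step 4: SEND seq=7351 -> fresh
Step 5: SEND seq=0 -> fresh
Step 6: SEND seq=66 -> fresh
Step 7: SEND seq=7233 -> retransmit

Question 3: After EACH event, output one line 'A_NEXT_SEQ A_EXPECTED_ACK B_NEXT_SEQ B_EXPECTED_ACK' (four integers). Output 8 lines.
0 7050 7050 0
0 7233 7233 0
0 7233 7304 0
0 7233 7351 0
0 7233 7362 0
66 7233 7362 66
251 7233 7362 251
251 7362 7362 251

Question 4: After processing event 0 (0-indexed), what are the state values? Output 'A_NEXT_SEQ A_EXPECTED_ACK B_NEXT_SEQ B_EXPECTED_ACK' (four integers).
After event 0: A_seq=0 A_ack=7050 B_seq=7050 B_ack=0

0 7050 7050 0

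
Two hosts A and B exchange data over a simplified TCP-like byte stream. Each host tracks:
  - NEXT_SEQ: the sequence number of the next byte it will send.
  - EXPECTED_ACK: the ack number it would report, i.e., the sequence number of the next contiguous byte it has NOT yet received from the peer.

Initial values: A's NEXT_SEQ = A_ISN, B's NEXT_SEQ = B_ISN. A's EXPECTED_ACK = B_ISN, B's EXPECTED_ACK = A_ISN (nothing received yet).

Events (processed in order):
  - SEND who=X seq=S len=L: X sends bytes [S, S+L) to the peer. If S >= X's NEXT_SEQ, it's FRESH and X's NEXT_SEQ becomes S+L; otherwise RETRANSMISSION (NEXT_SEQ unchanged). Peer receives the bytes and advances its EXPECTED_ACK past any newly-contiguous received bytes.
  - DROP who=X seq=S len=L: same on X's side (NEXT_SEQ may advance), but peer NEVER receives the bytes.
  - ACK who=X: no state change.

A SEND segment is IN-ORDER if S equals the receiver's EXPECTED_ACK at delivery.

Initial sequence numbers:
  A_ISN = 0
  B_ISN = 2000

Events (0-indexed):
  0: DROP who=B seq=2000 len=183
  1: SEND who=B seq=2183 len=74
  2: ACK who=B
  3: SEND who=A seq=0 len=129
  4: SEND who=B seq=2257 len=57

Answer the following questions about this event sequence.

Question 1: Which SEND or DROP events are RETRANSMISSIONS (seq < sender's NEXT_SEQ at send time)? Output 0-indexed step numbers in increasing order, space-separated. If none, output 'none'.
Answer: none

Derivation:
Step 0: DROP seq=2000 -> fresh
Step 1: SEND seq=2183 -> fresh
Step 3: SEND seq=0 -> fresh
Step 4: SEND seq=2257 -> fresh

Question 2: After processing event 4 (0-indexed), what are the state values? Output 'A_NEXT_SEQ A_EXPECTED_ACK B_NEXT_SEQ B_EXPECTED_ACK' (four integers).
After event 0: A_seq=0 A_ack=2000 B_seq=2183 B_ack=0
After event 1: A_seq=0 A_ack=2000 B_seq=2257 B_ack=0
After event 2: A_seq=0 A_ack=2000 B_seq=2257 B_ack=0
After event 3: A_seq=129 A_ack=2000 B_seq=2257 B_ack=129
After event 4: A_seq=129 A_ack=2000 B_seq=2314 B_ack=129

129 2000 2314 129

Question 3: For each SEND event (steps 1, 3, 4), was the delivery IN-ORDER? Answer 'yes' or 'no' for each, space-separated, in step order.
Step 1: SEND seq=2183 -> out-of-order
Step 3: SEND seq=0 -> in-order
Step 4: SEND seq=2257 -> out-of-order

Answer: no yes no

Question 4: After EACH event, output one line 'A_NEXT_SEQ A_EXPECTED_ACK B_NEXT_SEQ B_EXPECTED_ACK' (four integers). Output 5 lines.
0 2000 2183 0
0 2000 2257 0
0 2000 2257 0
129 2000 2257 129
129 2000 2314 129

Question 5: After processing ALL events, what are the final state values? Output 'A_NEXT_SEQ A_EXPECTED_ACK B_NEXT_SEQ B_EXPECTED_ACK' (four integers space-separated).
After event 0: A_seq=0 A_ack=2000 B_seq=2183 B_ack=0
After event 1: A_seq=0 A_ack=2000 B_seq=2257 B_ack=0
After event 2: A_seq=0 A_ack=2000 B_seq=2257 B_ack=0
After event 3: A_seq=129 A_ack=2000 B_seq=2257 B_ack=129
After event 4: A_seq=129 A_ack=2000 B_seq=2314 B_ack=129

Answer: 129 2000 2314 129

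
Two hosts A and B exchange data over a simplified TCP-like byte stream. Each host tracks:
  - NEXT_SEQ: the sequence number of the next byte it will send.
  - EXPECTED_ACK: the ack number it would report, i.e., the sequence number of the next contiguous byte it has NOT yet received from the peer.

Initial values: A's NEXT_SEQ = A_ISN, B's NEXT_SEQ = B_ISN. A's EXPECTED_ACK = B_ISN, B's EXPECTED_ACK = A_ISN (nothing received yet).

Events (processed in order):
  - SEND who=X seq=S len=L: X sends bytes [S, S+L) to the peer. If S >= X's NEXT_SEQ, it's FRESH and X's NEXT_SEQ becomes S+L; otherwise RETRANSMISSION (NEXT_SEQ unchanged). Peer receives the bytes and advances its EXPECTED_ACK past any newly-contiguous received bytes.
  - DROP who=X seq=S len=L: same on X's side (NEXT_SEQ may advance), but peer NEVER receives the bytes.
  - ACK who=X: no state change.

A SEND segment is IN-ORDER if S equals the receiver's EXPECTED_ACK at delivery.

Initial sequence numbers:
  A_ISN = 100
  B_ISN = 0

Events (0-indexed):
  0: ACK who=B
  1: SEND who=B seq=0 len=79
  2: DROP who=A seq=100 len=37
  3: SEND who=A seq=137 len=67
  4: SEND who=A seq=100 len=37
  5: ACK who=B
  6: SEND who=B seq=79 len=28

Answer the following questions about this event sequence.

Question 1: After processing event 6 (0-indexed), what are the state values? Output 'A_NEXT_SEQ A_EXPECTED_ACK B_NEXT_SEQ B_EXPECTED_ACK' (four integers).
After event 0: A_seq=100 A_ack=0 B_seq=0 B_ack=100
After event 1: A_seq=100 A_ack=79 B_seq=79 B_ack=100
After event 2: A_seq=137 A_ack=79 B_seq=79 B_ack=100
After event 3: A_seq=204 A_ack=79 B_seq=79 B_ack=100
After event 4: A_seq=204 A_ack=79 B_seq=79 B_ack=204
After event 5: A_seq=204 A_ack=79 B_seq=79 B_ack=204
After event 6: A_seq=204 A_ack=107 B_seq=107 B_ack=204

204 107 107 204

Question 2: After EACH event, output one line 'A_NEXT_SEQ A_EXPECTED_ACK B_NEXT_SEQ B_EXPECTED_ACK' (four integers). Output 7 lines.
100 0 0 100
100 79 79 100
137 79 79 100
204 79 79 100
204 79 79 204
204 79 79 204
204 107 107 204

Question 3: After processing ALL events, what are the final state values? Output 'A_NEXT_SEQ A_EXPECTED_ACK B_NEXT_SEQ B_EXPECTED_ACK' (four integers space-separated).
Answer: 204 107 107 204

Derivation:
After event 0: A_seq=100 A_ack=0 B_seq=0 B_ack=100
After event 1: A_seq=100 A_ack=79 B_seq=79 B_ack=100
After event 2: A_seq=137 A_ack=79 B_seq=79 B_ack=100
After event 3: A_seq=204 A_ack=79 B_seq=79 B_ack=100
After event 4: A_seq=204 A_ack=79 B_seq=79 B_ack=204
After event 5: A_seq=204 A_ack=79 B_seq=79 B_ack=204
After event 6: A_seq=204 A_ack=107 B_seq=107 B_ack=204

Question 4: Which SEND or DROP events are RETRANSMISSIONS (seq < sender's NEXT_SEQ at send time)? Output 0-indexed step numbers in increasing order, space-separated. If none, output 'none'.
Step 1: SEND seq=0 -> fresh
Step 2: DROP seq=100 -> fresh
Step 3: SEND seq=137 -> fresh
Step 4: SEND seq=100 -> retransmit
Step 6: SEND seq=79 -> fresh

Answer: 4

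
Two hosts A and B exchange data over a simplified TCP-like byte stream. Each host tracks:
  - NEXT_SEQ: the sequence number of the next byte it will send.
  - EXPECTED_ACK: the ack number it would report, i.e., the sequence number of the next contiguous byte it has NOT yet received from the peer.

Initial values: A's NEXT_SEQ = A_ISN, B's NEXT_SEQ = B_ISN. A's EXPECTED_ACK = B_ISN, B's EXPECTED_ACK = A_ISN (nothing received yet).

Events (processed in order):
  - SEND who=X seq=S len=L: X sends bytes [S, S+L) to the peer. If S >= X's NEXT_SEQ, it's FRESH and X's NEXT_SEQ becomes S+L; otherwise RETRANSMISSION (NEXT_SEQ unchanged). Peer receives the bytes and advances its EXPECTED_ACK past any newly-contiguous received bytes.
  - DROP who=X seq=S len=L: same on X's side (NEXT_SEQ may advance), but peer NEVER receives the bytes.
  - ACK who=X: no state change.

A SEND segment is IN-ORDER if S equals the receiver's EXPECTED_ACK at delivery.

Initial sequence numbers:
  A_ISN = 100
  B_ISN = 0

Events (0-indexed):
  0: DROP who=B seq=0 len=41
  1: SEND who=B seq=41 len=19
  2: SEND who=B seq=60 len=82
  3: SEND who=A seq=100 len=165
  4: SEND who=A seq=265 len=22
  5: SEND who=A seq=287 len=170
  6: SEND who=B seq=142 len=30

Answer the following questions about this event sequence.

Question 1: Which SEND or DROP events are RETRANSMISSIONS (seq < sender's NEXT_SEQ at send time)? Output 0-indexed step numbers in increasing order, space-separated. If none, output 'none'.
Step 0: DROP seq=0 -> fresh
Step 1: SEND seq=41 -> fresh
Step 2: SEND seq=60 -> fresh
Step 3: SEND seq=100 -> fresh
Step 4: SEND seq=265 -> fresh
Step 5: SEND seq=287 -> fresh
Step 6: SEND seq=142 -> fresh

Answer: none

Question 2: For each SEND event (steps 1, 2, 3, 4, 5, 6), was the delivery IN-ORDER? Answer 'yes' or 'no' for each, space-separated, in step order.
Answer: no no yes yes yes no

Derivation:
Step 1: SEND seq=41 -> out-of-order
Step 2: SEND seq=60 -> out-of-order
Step 3: SEND seq=100 -> in-order
Step 4: SEND seq=265 -> in-order
Step 5: SEND seq=287 -> in-order
Step 6: SEND seq=142 -> out-of-order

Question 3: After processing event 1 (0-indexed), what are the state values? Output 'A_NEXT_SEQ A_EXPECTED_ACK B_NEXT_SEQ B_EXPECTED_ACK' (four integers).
After event 0: A_seq=100 A_ack=0 B_seq=41 B_ack=100
After event 1: A_seq=100 A_ack=0 B_seq=60 B_ack=100

100 0 60 100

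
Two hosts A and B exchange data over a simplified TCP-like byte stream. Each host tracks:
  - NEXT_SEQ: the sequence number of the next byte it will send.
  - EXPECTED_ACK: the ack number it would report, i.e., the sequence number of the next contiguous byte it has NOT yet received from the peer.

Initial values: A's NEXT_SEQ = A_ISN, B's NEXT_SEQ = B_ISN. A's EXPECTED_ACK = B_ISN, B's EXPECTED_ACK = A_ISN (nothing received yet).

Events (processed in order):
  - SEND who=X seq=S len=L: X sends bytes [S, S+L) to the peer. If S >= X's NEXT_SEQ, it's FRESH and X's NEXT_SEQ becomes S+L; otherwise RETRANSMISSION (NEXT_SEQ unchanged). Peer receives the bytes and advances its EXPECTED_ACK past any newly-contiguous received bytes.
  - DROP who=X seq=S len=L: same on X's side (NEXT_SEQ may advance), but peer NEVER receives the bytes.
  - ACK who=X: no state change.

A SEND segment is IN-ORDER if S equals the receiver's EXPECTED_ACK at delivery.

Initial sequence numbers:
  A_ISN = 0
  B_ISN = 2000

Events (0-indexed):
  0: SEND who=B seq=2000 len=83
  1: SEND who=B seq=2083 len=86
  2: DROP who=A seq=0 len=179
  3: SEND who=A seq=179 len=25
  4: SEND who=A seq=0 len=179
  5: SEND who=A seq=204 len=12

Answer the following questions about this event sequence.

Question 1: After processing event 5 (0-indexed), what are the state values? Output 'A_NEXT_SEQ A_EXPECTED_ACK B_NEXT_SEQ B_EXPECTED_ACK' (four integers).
After event 0: A_seq=0 A_ack=2083 B_seq=2083 B_ack=0
After event 1: A_seq=0 A_ack=2169 B_seq=2169 B_ack=0
After event 2: A_seq=179 A_ack=2169 B_seq=2169 B_ack=0
After event 3: A_seq=204 A_ack=2169 B_seq=2169 B_ack=0
After event 4: A_seq=204 A_ack=2169 B_seq=2169 B_ack=204
After event 5: A_seq=216 A_ack=2169 B_seq=2169 B_ack=216

216 2169 2169 216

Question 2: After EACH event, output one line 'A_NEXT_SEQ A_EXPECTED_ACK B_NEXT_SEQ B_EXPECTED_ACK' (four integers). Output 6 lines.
0 2083 2083 0
0 2169 2169 0
179 2169 2169 0
204 2169 2169 0
204 2169 2169 204
216 2169 2169 216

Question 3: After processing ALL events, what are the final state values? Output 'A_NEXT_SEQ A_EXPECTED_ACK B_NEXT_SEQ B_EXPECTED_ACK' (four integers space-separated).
After event 0: A_seq=0 A_ack=2083 B_seq=2083 B_ack=0
After event 1: A_seq=0 A_ack=2169 B_seq=2169 B_ack=0
After event 2: A_seq=179 A_ack=2169 B_seq=2169 B_ack=0
After event 3: A_seq=204 A_ack=2169 B_seq=2169 B_ack=0
After event 4: A_seq=204 A_ack=2169 B_seq=2169 B_ack=204
After event 5: A_seq=216 A_ack=2169 B_seq=2169 B_ack=216

Answer: 216 2169 2169 216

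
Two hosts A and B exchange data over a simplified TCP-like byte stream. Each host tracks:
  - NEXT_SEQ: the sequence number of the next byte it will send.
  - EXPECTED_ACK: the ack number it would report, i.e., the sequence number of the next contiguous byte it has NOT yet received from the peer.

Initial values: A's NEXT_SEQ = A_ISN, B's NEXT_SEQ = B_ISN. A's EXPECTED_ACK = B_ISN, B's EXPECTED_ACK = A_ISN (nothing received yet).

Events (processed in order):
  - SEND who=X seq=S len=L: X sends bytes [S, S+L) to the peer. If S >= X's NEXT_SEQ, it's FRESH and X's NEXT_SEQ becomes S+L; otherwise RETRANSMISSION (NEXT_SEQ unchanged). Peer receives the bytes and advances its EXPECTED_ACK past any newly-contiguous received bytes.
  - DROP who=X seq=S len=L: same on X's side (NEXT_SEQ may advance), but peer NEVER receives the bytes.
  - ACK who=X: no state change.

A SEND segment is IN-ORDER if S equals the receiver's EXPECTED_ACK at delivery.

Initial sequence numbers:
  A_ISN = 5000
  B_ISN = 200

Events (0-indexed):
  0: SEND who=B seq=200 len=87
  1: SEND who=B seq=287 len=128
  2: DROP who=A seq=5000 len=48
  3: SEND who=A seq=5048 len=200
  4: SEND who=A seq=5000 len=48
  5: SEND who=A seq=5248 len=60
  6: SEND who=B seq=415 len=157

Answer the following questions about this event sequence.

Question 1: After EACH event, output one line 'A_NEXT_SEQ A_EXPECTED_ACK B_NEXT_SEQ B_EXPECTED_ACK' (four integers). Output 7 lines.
5000 287 287 5000
5000 415 415 5000
5048 415 415 5000
5248 415 415 5000
5248 415 415 5248
5308 415 415 5308
5308 572 572 5308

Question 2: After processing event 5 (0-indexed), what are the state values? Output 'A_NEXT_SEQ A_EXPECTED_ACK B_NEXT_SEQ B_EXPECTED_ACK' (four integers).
After event 0: A_seq=5000 A_ack=287 B_seq=287 B_ack=5000
After event 1: A_seq=5000 A_ack=415 B_seq=415 B_ack=5000
After event 2: A_seq=5048 A_ack=415 B_seq=415 B_ack=5000
After event 3: A_seq=5248 A_ack=415 B_seq=415 B_ack=5000
After event 4: A_seq=5248 A_ack=415 B_seq=415 B_ack=5248
After event 5: A_seq=5308 A_ack=415 B_seq=415 B_ack=5308

5308 415 415 5308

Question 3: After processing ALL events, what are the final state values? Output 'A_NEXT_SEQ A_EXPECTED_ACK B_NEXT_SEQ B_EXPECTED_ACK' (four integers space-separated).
Answer: 5308 572 572 5308

Derivation:
After event 0: A_seq=5000 A_ack=287 B_seq=287 B_ack=5000
After event 1: A_seq=5000 A_ack=415 B_seq=415 B_ack=5000
After event 2: A_seq=5048 A_ack=415 B_seq=415 B_ack=5000
After event 3: A_seq=5248 A_ack=415 B_seq=415 B_ack=5000
After event 4: A_seq=5248 A_ack=415 B_seq=415 B_ack=5248
After event 5: A_seq=5308 A_ack=415 B_seq=415 B_ack=5308
After event 6: A_seq=5308 A_ack=572 B_seq=572 B_ack=5308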